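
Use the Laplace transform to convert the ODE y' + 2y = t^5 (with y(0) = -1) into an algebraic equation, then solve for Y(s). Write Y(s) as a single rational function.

Transform both sides with L{·}.
The derivative rules (L{y'} = sY - y(0) = sY - (-1)) turn the left side into (s + 2)Y - (-1).
The right side is L{t^5} = 120/s^6.
So (s + 2)Y = 120/s^6 + (-1).
Divide through and combine into a single rational function.

Y(s) = (-s^6 + 120)/(s^7 + 2*s^6)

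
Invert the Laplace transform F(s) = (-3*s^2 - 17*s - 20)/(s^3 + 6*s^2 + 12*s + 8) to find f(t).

Factor the denominator: s^3 + 6*s^2 + 12*s + 8 = (s + 2)^3.
Partial fraction decomposition gives [-3/(s + 2)] + [-5/(s + 2)^2] + [2/(s + 2)^3].
Invert each term: -3/(s + 2) ↔ -3e^(-2t); -5/(s + 2)^2 ↔ -5t·e^(-2t); 2/(s + 2)^3 ↔ (1)t^2·e^(-2t).

f(t) = t^2*exp(-2*t) - 5*t*exp(-2*t) - 3*exp(-2*t)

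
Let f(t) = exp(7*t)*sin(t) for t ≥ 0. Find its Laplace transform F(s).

L{sin(t)} = 1/(s^2 + 1).
By the first shifting theorem, multiplying by e^(7t) replaces s with s - 7.

F(s) = 1/((s - 7)^2 + 1)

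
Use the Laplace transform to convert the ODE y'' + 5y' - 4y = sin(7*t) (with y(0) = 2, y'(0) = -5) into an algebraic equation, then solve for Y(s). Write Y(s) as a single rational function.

Transform both sides with L{·}.
The derivative rules (L{y''} = s^2 Y - s·y(0) - y'(0) and L{y'} = sY - y(0), with y(0) = 2, y'(0) = -5) turn the left side into (s^2 + 5*s - 4)Y - (2*s + 5).
The right side is L{sin(7*t)} = 7/(s^2 + 49).
So (s^2 + 5*s - 4)Y = 7/(s^2 + 49) + (2*s + 5).
Solve for Y(s) and write it as one ratio of polynomials.

Y(s) = (2*s^3 + 5*s^2 + 98*s + 252)/(s^4 + 5*s^3 + 45*s^2 + 245*s - 196)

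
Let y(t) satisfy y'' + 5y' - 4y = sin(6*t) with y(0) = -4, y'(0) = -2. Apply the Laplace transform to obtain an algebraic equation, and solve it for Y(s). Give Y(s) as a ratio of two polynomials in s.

Transform both sides with L{·}.
The derivative rules (L{y''} = s^2 Y - s·y(0) - y'(0) and L{y'} = sY - y(0), with y(0) = -4, y'(0) = -2) turn the left side into (s^2 + 5*s - 4)Y - (-4*s - 22).
The right side is L{sin(6*t)} = 6/(s^2 + 36).
So (s^2 + 5*s - 4)Y = 6/(s^2 + 36) + (-4*s - 22).
Solve for Y(s) and write it as one ratio of polynomials.

Y(s) = (-4*s^3 - 22*s^2 - 144*s - 786)/(s^4 + 5*s^3 + 32*s^2 + 180*s - 144)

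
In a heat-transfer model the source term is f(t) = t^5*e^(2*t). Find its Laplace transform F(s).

F(s) = 120/(s - 2)^6

L{t^5} = 5!/s^6 = 120/s^6.
By the first shifting theorem, multiplying by e^(2t) replaces s with s - 2.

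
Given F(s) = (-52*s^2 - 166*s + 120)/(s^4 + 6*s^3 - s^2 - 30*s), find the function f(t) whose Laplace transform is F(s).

Factor the denominator: s^4 + 6*s^3 - s^2 - 30*s = s*(s - 2)*(s + 3)*(s + 5).
Partial fraction decomposition gives [-4/s] + [5/(s + 3)] + [-6/(s - 2)] + [5/(s + 5)].
Invert each term: -4/(s - 0) ↔ -4e^(0t); 5/(s + 3) ↔ 5e^(-3t); -6/(s - 2) ↔ -6e^(2t); 5/(s + 5) ↔ 5e^(-5t).

f(t) = -6*exp(2*t) - 4 + 5*exp(-3*t) + 5*exp(-5*t)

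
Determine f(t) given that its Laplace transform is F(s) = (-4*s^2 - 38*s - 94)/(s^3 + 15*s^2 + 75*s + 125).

Factor the denominator: s^3 + 15*s^2 + 75*s + 125 = (s + 5)^3.
Partial fraction decomposition gives [-4/(s + 5)] + [2/(s + 5)^2] + [-4/(s + 5)^3].
Invert each term: -4/(s + 5) ↔ -4e^(-5t); 2/(s + 5)^2 ↔ 2t·e^(-5t); -4/(s + 5)^3 ↔ (-2)t^2·e^(-5t).

f(t) = -2*t^2*exp(-5*t) + 2*t*exp(-5*t) - 4*exp(-5*t)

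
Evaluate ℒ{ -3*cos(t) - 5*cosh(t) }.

By linearity of the Laplace transform, transform each term separately.
(-3)·[L{cos(t)} = s/(s^2 + 1)]; (-5)·[L{cosh(t)} = s/(s^2 - 1)].

-3*s/(s^2 + 1) - 5*s/(s^2 - 1)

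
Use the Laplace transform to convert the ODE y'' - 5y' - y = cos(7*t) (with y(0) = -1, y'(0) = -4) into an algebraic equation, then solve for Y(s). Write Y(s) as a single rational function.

Laplace-transform each side.
With L{y''} = s^2 Y - s·y(0) - y'(0) and L{y'} = sY - y(0), with y(0) = -1, y'(0) = -4: the LHS transforms to (s^2 - 5*s - 1)Y - (-s + 1).
The right side is L{cos(7*t)} = s/(s^2 + 49).
So (s^2 - 5*s - 1)Y = s/(s^2 + 49) + (-s + 1).
Isolate Y and clear denominators.

Y(s) = (-s^3 + s^2 - 48*s + 49)/(s^4 - 5*s^3 + 48*s^2 - 245*s - 49)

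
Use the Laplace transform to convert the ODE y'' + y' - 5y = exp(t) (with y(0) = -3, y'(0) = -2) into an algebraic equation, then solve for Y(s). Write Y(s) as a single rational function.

Y(s) = (-3*s^2 - 2*s + 6)/(s^3 - 6*s + 5)

Apply the Laplace transform to the equation.
Using L{y''} = s^2 Y - s·y(0) - y'(0) and L{y'} = sY - y(0), with y(0) = -3, y'(0) = -2, the left side becomes (s^2 + s - 5)Y - (-3*s - 5).
The right side is L{exp(t)} = 1/(s - 1).
So (s^2 + s - 5)Y = 1/(s - 1) + (-3*s - 5).
Divide through and combine into a single rational function.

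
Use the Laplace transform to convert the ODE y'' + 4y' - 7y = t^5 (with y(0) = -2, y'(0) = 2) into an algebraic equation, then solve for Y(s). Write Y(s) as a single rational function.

Transform both sides with L{·}.
The derivative rules (L{y''} = s^2 Y - s·y(0) - y'(0) and L{y'} = sY - y(0), with y(0) = -2, y'(0) = 2) turn the left side into (s^2 + 4*s - 7)Y - (-2*s - 6).
The right side is L{t^5} = 120/s^6.
So (s^2 + 4*s - 7)Y = 120/s^6 + (-2*s - 6).
Isolate Y and clear denominators.

Y(s) = (-2*s^7 - 6*s^6 + 120)/(s^8 + 4*s^7 - 7*s^6)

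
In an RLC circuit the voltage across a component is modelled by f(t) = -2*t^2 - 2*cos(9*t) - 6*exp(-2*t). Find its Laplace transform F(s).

By linearity of the Laplace transform, transform each term separately.
(-6)·[L{e^(-2t)} = 1/(s + 2)]; (-2)·[L{t^2} = 2!/s^3 = 2/s^3]; (-2)·[L{cos(9t)} = s/(s^2 + 81)].

F(s) = -2*s/(s^2 + 81) - 6/(s + 2) - 4/s^3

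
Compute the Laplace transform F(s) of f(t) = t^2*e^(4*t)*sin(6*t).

L{sin(6t)} = 6/(s^2 + 36).
Multiplying by e^(4t) shifts s → s - 4, so L{e^(4*t)*sin(6*t)} = 6/((s - 4)^2 + 36).
Then apply L{t^2·g(t)} = (-1)^2 d^2/ds^2[G(s)] with G(s) = 6/((s - 4)^2 + 36):
differentiating 2 times and applying the sign gives 36*(s^2 - 8*s + 4)/(s^2 - 8*s + 52)^3.

F(s) = 36*(s^2 - 8*s + 4)/(s^2 - 8*s + 52)^3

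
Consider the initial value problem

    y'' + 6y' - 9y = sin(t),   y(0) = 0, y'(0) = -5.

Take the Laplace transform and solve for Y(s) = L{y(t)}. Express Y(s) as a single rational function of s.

Apply the Laplace transform to the equation.
With L{y''} = s^2 Y - s·y(0) - y'(0) and L{y'} = sY - y(0), with y(0) = 0, y'(0) = -5: the LHS transforms to (s^2 + 6*s - 9)Y - (-5).
The right side is L{sin(t)} = 1/(s^2 + 1).
So (s^2 + 6*s - 9)Y = 1/(s^2 + 1) + (-5).
Solve for Y(s) and write it as one ratio of polynomials.

Y(s) = (-5*s^2 - 4)/(s^4 + 6*s^3 - 8*s^2 + 6*s - 9)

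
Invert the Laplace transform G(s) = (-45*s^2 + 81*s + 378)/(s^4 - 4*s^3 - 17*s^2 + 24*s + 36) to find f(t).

f(t) = -3*exp(6*t) - 6*exp(2*t) + 6*exp(-t) + 3*exp(-3*t)

Factor the denominator: s^4 - 4*s^3 - 17*s^2 + 24*s + 36 = (s - 6)*(s - 2)*(s + 1)*(s + 3).
Partial fraction decomposition gives [-3/(s - 6)] + [3/(s + 3)] + [-6/(s - 2)] + [6/(s + 1)].
Invert each term: -3/(s - 6) ↔ -3e^(6t); 3/(s + 3) ↔ 3e^(-3t); -6/(s - 2) ↔ -6e^(2t); 6/(s + 1) ↔ 6e^(-t).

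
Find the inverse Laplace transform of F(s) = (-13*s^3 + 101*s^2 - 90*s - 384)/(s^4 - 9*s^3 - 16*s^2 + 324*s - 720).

-4*exp(6*t) - 6*exp(5*t) + 2*exp(4*t) - 5*exp(-6*t)

Factor the denominator: s^4 - 9*s^3 - 16*s^2 + 324*s - 720 = (s - 6)*(s - 5)*(s - 4)*(s + 6).
Partial fraction decomposition gives [-6/(s - 5)] + [2/(s - 4)] + [-5/(s + 6)] + [-4/(s - 6)].
Invert each term: -6/(s - 5) ↔ -6e^(5t); 2/(s - 4) ↔ 2e^(4t); -5/(s + 6) ↔ -5e^(-6t); -4/(s - 6) ↔ -4e^(6t).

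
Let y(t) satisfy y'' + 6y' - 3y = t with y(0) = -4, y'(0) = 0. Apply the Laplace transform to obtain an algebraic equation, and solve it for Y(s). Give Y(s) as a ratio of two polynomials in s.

Y(s) = (-4*s^3 - 24*s^2 + 1)/(s^4 + 6*s^3 - 3*s^2)

Take the Laplace transform of both sides.
With L{y''} = s^2 Y - s·y(0) - y'(0) and L{y'} = sY - y(0), with y(0) = -4, y'(0) = 0: the LHS transforms to (s^2 + 6*s - 3)Y - (-4*s - 24).
The right side is L{t} = s^(-2).
So (s^2 + 6*s - 3)Y = s^(-2) + (-4*s - 24).
Isolate Y and clear denominators.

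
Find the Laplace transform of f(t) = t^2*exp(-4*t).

2/(s + 4)^3

L{e^(-4t)} = 1/(s + 4).
Then apply L{t^2·g(t)} = (-1)^2 d^2/ds^2[G(s)] with G(s) = 1/(s + 4):
differentiating 2 times and applying the sign gives 2/(s + 4)^3.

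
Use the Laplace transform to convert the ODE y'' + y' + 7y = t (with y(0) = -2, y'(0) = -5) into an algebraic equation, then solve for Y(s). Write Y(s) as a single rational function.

Y(s) = (-2*s^3 - 7*s^2 + 1)/(s^4 + s^3 + 7*s^2)

Take the Laplace transform of both sides.
Using L{y''} = s^2 Y - s·y(0) - y'(0) and L{y'} = sY - y(0), with y(0) = -2, y'(0) = -5, the left side becomes (s^2 + s + 7)Y - (-2*s - 7).
The right side is L{t} = s^(-2).
So (s^2 + s + 7)Y = s^(-2) + (-2*s - 7).
Divide through and combine into a single rational function.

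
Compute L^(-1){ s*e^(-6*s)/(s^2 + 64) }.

The factor e^(-6s) signals a time shift by c = 6 (second shifting theorem).
L{cos(8t)} = s/(s^2 + 64), so L^-1{s/(s^2 + 64)} = cos(8*t).
Hence the inverse is u(t - 6) times that function evaluated at t - 6.

Heaviside(t - 6)*(cos(8*t - 48))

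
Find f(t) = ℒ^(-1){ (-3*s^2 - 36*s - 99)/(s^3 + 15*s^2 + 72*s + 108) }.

Factor the denominator: s^3 + 15*s^2 + 72*s + 108 = (s + 3)*(s + 6)^2.
Partial fraction decomposition gives [-1/(s + 6)] + [-3/(s + 6)^2] + [-2/(s + 3)].
Invert each term: -1/(s + 6) ↔ -e^(-6t); -3/(s + 6)^2 ↔ -3t·e^(-6t); -2/(s + 3) ↔ -2e^(-3t).

f(t) = -3*t*exp(-6*t) - 2*exp(-3*t) - exp(-6*t)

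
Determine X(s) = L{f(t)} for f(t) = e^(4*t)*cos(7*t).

X(s) = (s - 4)/((s - 4)^2 + 49)

L{cos(7t)} = s/(s^2 + 49).
By the first shifting theorem, multiplying by e^(4t) replaces s with s - 4.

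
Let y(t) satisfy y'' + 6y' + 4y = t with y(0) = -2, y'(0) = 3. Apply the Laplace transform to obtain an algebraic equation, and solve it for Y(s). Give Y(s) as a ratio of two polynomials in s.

Take the Laplace transform of both sides.
Using L{y''} = s^2 Y - s·y(0) - y'(0) and L{y'} = sY - y(0), with y(0) = -2, y'(0) = 3, the left side becomes (s^2 + 6*s + 4)Y - (-2*s - 9).
The right side is L{t} = s^(-2).
So (s^2 + 6*s + 4)Y = s^(-2) + (-2*s - 9).
Solve for Y(s) and write it as one ratio of polynomials.

Y(s) = (-2*s^3 - 9*s^2 + 1)/(s^4 + 6*s^3 + 4*s^2)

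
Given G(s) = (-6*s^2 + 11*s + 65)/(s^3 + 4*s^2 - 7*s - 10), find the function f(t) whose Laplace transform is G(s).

Factor the denominator: s^3 + 4*s^2 - 7*s - 10 = (s - 2)*(s + 1)*(s + 5).
Partial fraction decomposition gives [3/(s - 2)] + [-5/(s + 5)] + [-4/(s + 1)].
Invert each term: 3/(s - 2) ↔ 3e^(2t); -5/(s + 5) ↔ -5e^(-5t); -4/(s + 1) ↔ -4e^(-t).

f(t) = 3*exp(2*t) - 4*exp(-t) - 5*exp(-5*t)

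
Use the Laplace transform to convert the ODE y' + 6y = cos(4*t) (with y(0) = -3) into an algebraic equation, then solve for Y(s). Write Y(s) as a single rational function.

Transform both sides with L{·}.
With L{y'} = sY - y(0) = sY - (-3): the LHS transforms to (s + 6)Y - (-3).
The right side is L{cos(4*t)} = s/(s^2 + 16).
So (s + 6)Y = s/(s^2 + 16) + (-3).
Solve for Y(s) and write it as one ratio of polynomials.

Y(s) = (-3*s^2 + s - 48)/(s^3 + 6*s^2 + 16*s + 96)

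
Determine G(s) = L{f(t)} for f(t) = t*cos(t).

L{cos(t)} = s/(s^2 + 1).
Then apply L{t·g(t)} = -d/ds[H(s)] with H(s) = s/(s^2 + 1):
differentiating 1 time and applying the sign gives (s - 1)*(s + 1)/(s^2 + 1)^2.

G(s) = (s - 1)*(s + 1)/(s^2 + 1)^2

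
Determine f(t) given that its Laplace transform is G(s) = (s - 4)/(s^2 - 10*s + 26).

f(t) = exp(5*t)*sin(t) + exp(5*t)*cos(t)

Complete the square in the denominator: s^2 - 10*s + 26 = (s - 5)^2 + 1^2.
Split the numerator to match: s - 4 = 1·(s - 5) + 1·1.
Invert each term: 1·(s - 5)/((s - 5)^2 + 1) ↔ e^(5t)cos(t); 1·1/((s - 5)^2 + 1) ↔ e^(5t)sin(t).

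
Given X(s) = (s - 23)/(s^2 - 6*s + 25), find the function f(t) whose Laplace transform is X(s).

f(t) = -5*exp(3*t)*sin(4*t) + exp(3*t)*cos(4*t)

Complete the square in the denominator: s^2 - 6*s + 25 = (s - 3)^2 + 4^2.
Split the numerator to match: s - 23 = 1·(s - 3) - 5·4.
Invert each term: 1·(s - 3)/((s - 3)^2 + 16) ↔ e^(3t)cos(4t); -5·4/((s - 3)^2 + 16) ↔ -5e^(3t)sin(4t).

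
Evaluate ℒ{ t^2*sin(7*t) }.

14*(3*s^2 - 49)/(s^2 + 49)^3

L{sin(7t)} = 7/(s^2 + 49).
Then apply L{t^2·g(t)} = (-1)^2 d^2/ds^2[G(s)] with G(s) = 7/(s^2 + 49):
differentiating 2 times and applying the sign gives 14*(3*s^2 - 49)/(s^2 + 49)^3.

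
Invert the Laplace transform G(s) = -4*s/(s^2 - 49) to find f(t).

Since L{cosh(7t)} = s/(s^2 - 49), the inverse is cosh(7*t), scaled by -4.

f(t) = -4*cosh(7*t)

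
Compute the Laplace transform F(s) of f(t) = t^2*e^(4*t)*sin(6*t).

F(s) = 36*(s^2 - 8*s + 4)/(s^2 - 8*s + 52)^3

L{sin(6t)} = 6/(s^2 + 36).
Multiplying by e^(4t) shifts s → s - 4, so L{e^(4*t)*sin(6*t)} = 6/((s - 4)^2 + 36).
Then apply L{t^2·g(t)} = (-1)^2 d^2/ds^2[G(s)] with G(s) = 6/((s - 4)^2 + 36):
differentiating 2 times and applying the sign gives 36*(s^2 - 8*s + 4)/(s^2 - 8*s + 52)^3.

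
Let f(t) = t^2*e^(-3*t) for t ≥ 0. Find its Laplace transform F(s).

L{e^(-3t)} = 1/(s + 3).
Then apply L{t^2·g(t)} = (-1)^2 d^2/ds^2[G(s)] with G(s) = 1/(s + 3):
differentiating 2 times and applying the sign gives 2/(s + 3)^3.

F(s) = 2/(s + 3)^3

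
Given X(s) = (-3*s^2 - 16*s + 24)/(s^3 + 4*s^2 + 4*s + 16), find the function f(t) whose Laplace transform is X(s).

f(t) = 2*sin(2*t) - 5*cos(2*t) + 2*exp(-4*t)

Factor the denominator: s^3 + 4*s^2 + 4*s + 16 = (s + 4)*(s^2 + 4).
Partial fraction decomposition gives [2/(s + 4)] + [-5*s/(s^2 + 4)] + [4/(s^2 + 4)].
Invert each term: 2/(s + 4) ↔ 2e^(-4t); -5·s/(s^2 + 4) ↔ -5cos(2t); 2·2/(s^2 + 4) ↔ 2sin(2t).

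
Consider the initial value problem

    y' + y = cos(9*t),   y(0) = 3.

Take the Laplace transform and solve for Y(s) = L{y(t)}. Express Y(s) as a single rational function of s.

Take the Laplace transform of both sides.
The derivative rules (L{y'} = sY - y(0) = sY - 3) turn the left side into (s + 1)Y - (3).
The right side is L{cos(9*t)} = s/(s^2 + 81).
So (s + 1)Y = s/(s^2 + 81) + (3).
Divide through and combine into a single rational function.

Y(s) = (3*s^2 + s + 243)/(s^3 + s^2 + 81*s + 81)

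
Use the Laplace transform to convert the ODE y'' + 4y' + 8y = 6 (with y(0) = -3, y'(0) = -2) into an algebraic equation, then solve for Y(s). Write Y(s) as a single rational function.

Laplace-transform each side.
Using L{y''} = s^2 Y - s·y(0) - y'(0) and L{y'} = sY - y(0), with y(0) = -3, y'(0) = -2, the left side becomes (s^2 + 4*s + 8)Y - (-3*s - 14).
The right side is L{6} = 6/s.
So (s^2 + 4*s + 8)Y = 6/s + (-3*s - 14).
Solve for Y(s) and write it as one ratio of polynomials.

Y(s) = (-3*s^2 - 14*s + 6)/(s^3 + 4*s^2 + 8*s)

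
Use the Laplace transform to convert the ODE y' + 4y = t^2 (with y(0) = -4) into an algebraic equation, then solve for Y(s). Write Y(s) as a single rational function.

Y(s) = (-4*s^3 + 2)/(s^4 + 4*s^3)

Transform both sides with L{·}.
The derivative rules (L{y'} = sY - y(0) = sY - (-4)) turn the left side into (s + 4)Y - (-4).
The right side is L{t^2} = 2/s^3.
So (s + 4)Y = 2/s^3 + (-4).
Divide through and combine into a single rational function.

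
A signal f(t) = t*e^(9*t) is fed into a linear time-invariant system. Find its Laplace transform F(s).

F(s) = (s - 9)^(-2)

L{e^(9t)} = 1/(s - 9).
Then apply L{t·g(t)} = -d/ds[G(s)] with G(s) = 1/(s - 9):
differentiating 1 time and applying the sign gives (s - 9)^(-2).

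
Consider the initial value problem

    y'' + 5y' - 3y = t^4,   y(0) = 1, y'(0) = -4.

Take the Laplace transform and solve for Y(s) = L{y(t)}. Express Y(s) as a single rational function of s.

Y(s) = (s^6 + s^5 + 24)/(s^7 + 5*s^6 - 3*s^5)

Laplace-transform each side.
The derivative rules (L{y''} = s^2 Y - s·y(0) - y'(0) and L{y'} = sY - y(0), with y(0) = 1, y'(0) = -4) turn the left side into (s^2 + 5*s - 3)Y - (s + 1).
The right side is L{t^4} = 24/s^5.
So (s^2 + 5*s - 3)Y = 24/s^5 + (s + 1).
Divide through and combine into a single rational function.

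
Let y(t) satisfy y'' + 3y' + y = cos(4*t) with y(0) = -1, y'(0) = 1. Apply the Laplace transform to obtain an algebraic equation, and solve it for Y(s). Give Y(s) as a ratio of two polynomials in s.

Take the Laplace transform of both sides.
Using L{y''} = s^2 Y - s·y(0) - y'(0) and L{y'} = sY - y(0), with y(0) = -1, y'(0) = 1, the left side becomes (s^2 + 3*s + 1)Y - (-s - 2).
The right side is L{cos(4*t)} = s/(s^2 + 16).
So (s^2 + 3*s + 1)Y = s/(s^2 + 16) + (-s - 2).
Solve for Y(s) and write it as one ratio of polynomials.

Y(s) = (-s^3 - 2*s^2 - 15*s - 32)/(s^4 + 3*s^3 + 17*s^2 + 48*s + 16)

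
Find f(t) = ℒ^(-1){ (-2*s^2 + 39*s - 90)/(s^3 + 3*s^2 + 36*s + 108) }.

f(t) = 5*sin(6*t) + 3*cos(6*t) - 5*exp(-3*t)

Factor the denominator: s^3 + 3*s^2 + 36*s + 108 = (s + 3)*(s^2 + 36).
Partial fraction decomposition gives [-5/(s + 3)] + [3*s/(s^2 + 36)] + [30/(s^2 + 36)].
Invert each term: -5/(s + 3) ↔ -5e^(-3t); 3·s/(s^2 + 36) ↔ 3cos(6t); 5·6/(s^2 + 36) ↔ 5sin(6t).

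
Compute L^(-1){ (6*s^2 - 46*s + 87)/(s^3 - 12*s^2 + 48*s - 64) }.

-t^2*exp(4*t)/2 + 2*t*exp(4*t) + 6*exp(4*t)

Factor the denominator: s^3 - 12*s^2 + 48*s - 64 = (s - 4)^3.
Partial fraction decomposition gives [6/(s - 4)] + [2/(s - 4)^2] + [-1/(s - 4)^3].
Invert each term: 6/(s - 4) ↔ 6e^(4t); 2/(s - 4)^2 ↔ 2t·e^(4t); -1/(s - 4)^3 ↔ (-1/2)t^2·e^(4t).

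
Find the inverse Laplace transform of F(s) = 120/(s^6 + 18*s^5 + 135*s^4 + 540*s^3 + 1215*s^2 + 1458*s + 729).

t^5*exp(-3*t)

Rewrite the denominator: s^6 + 18*s^5 + 135*s^4 + 540*s^3 + 1215*s^2 + 1458*s + 729 = (s + 3)^6.
The form in (s + 3) signals a first-shifting-theorem factor e^(-3t).
Since L{t^5} = 5!/s^6 = 120/s^6, the inverse is t^5*e^(-3*t).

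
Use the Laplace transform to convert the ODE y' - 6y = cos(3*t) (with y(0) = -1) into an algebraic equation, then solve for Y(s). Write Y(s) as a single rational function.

Apply the Laplace transform to the equation.
With L{y'} = sY - y(0) = sY - (-1): the LHS transforms to (s - 6)Y - (-1).
The right side is L{cos(3*t)} = s/(s^2 + 9).
So (s - 6)Y = s/(s^2 + 9) + (-1).
Isolate Y and clear denominators.

Y(s) = (-s^2 + s - 9)/(s^3 - 6*s^2 + 9*s - 54)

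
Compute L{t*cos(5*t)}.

(s - 5)*(s + 5)/(s^2 + 25)^2

L{cos(5t)} = s/(s^2 + 25).
Then apply L{t·g(t)} = -d/ds[G(s)] with G(s) = s/(s^2 + 25):
differentiating 1 time and applying the sign gives (s - 5)*(s + 5)/(s^2 + 25)^2.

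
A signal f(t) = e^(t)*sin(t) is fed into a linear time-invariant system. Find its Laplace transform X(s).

L{sin(t)} = 1/(s^2 + 1).
By the first shifting theorem, multiplying by e^(t) replaces s with s - 1.

X(s) = 1/((s - 1)^2 + 1)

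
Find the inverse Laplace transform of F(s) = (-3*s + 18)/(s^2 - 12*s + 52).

Rewrite the denominator: s^2 - 12*s + 52 = (s - 6)^2 + 16.
The form in (s - 6) signals a first-shifting-theorem factor e^(6t).
Since L{cos(4t)} = s/(s^2 + 16), the inverse is e^(6*t)*cos(4*t), scaled by -3.

-3*exp(6*t)*cos(4*t)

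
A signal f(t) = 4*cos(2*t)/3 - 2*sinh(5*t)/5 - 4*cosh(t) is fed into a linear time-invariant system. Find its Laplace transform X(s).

X(s) = 4*s/(3*(s^2 + 4)) - 4*s/(s^2 - 1) - 2/(s^2 - 25)

Apply the Laplace transform termwise.
(-2/5)·[L{sinh(5t)} = 5/(s^2 - 25)]; (-4)·[L{cosh(t)} = s/(s^2 - 1)]; (4/3)·[L{cos(2t)} = s/(s^2 + 4)].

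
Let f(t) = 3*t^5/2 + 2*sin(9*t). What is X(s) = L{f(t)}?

X(s) = 18/(s^2 + 81) + 180/s^6

Apply the Laplace transform termwise.
(3/2)·[L{t^5} = 5!/s^6 = 120/s^6]; (2)·[L{sin(9t)} = 9/(s^2 + 81)].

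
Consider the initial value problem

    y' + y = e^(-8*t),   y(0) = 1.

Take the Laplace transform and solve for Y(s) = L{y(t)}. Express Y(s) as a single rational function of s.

Take the Laplace transform of both sides.
Using L{y'} = sY - y(0) = sY - 1, the left side becomes (s + 1)Y - (1).
The right side is L{e^(-8*t)} = 1/(s + 8).
So (s + 1)Y = 1/(s + 8) + (1).
Divide through and combine into a single rational function.

Y(s) = (s + 9)/(s^2 + 9*s + 8)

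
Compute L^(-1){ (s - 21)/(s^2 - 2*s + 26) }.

-4*exp(t)*sin(5*t) + exp(t)*cos(5*t)

Complete the square in the denominator: s^2 - 2*s + 26 = (s - 1)^2 + 5^2.
Split the numerator to match: s - 21 = 1·(s - 1) - 4·5.
Invert each term: 1·(s - 1)/((s - 1)^2 + 25) ↔ e^(t)cos(5t); -4·5/((s - 1)^2 + 25) ↔ -4e^(t)sin(5t).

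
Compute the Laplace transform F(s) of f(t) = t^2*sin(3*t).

F(s) = 18*(s^2 - 3)/(s^2 + 9)^3

L{sin(3t)} = 3/(s^2 + 9).
Then apply L{t^2·g(t)} = (-1)^2 d^2/ds^2[G(s)] with G(s) = 3/(s^2 + 9):
differentiating 2 times and applying the sign gives 18*(s^2 - 3)/(s^2 + 9)^3.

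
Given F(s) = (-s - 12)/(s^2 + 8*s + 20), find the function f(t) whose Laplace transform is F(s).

Complete the square in the denominator: s^2 + 8*s + 20 = (s + 4)^2 + 2^2.
Split the numerator to match: -s - 12 = -1·(s + 4) - 4·2.
Invert each term: -1·(s + 4)/((s + 4)^2 + 4) ↔ -e^(-4t)cos(2t); -4·2/((s + 4)^2 + 4) ↔ -4e^(-4t)sin(2t).

f(t) = -4*exp(-4*t)*sin(2*t) - exp(-4*t)*cos(2*t)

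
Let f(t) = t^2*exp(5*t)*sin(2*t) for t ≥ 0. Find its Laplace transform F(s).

F(s) = 4*(3*s^2 - 30*s + 71)/(s^2 - 10*s + 29)^3

L{sin(2t)} = 2/(s^2 + 4).
Multiplying by e^(5t) shifts s → s - 5, so L{exp(5*t)*sin(2*t)} = 2/((s - 5)^2 + 4).
Then apply L{t^2·g(t)} = (-1)^2 d^2/ds^2[G(s)] with G(s) = 2/((s - 5)^2 + 4):
differentiating 2 times and applying the sign gives 4*(3*s^2 - 30*s + 71)/(s^2 - 10*s + 29)^3.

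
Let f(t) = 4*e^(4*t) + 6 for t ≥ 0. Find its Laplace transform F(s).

F(s) = 4/(s - 4) + 6/s

By linearity of the Laplace transform, transform each term separately.
(4)·[L{e^(4t)} = 1/(s - 4)]; L{6} = 6/s.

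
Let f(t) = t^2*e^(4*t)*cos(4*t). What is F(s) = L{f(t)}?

F(s) = 2*(s - 4)*(s^2 - 8*s - 32)/(s^2 - 8*s + 32)^3

L{cos(4t)} = s/(s^2 + 16).
Multiplying by e^(4t) shifts s → s - 4, so L{e^(4*t)*cos(4*t)} = (s - 4)/((s - 4)^2 + 16).
Then apply L{t^2·g(t)} = (-1)^2 d^2/ds^2[G(s)] with G(s) = (s - 4)/((s - 4)^2 + 16):
differentiating 2 times and applying the sign gives 2*(s - 4)*(s^2 - 8*s - 32)/(s^2 - 8*s + 32)^3.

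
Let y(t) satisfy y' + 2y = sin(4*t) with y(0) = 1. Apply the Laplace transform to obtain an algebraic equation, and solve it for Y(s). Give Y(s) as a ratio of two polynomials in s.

Y(s) = (s^2 + 20)/(s^3 + 2*s^2 + 16*s + 32)

Take the Laplace transform of both sides.
The derivative rules (L{y'} = sY - y(0) = sY - 1) turn the left side into (s + 2)Y - (1).
The right side is L{sin(4*t)} = 4/(s^2 + 16).
So (s + 2)Y = 4/(s^2 + 16) + (1).
Solve for Y(s) and write it as one ratio of polynomials.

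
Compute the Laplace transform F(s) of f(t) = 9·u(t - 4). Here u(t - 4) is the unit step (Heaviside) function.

By the second shifting theorem, L{u(t - c)·g(t - c)} = e^(-cs)·G(s) with c = 4 and G(s) = L{g(t)}.
L{9} = 9/s.

F(s) = 9*exp(-4*s)/s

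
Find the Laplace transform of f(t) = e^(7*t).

1/(s - 7)

L{e^(7t)} = 1/(s - 7).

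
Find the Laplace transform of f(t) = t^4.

L{t^4} = 4!/s^5 = 24/s^5.

24/s^5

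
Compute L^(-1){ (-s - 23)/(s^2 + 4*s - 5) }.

-4*exp(t) + 3*exp(-5*t)

Factor the denominator: s^2 + 4*s - 5 = (s - 1)*(s + 5).
Partial fraction decomposition gives [3/(s + 5)] + [-4/(s - 1)].
Invert each term: 3/(s + 5) ↔ 3e^(-5t); -4/(s - 1) ↔ -4e^(t).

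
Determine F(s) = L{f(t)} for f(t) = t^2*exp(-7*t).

F(s) = 2/(s + 7)^3

L{e^(-7t)} = 1/(s + 7).
Then apply L{t^2·g(t)} = (-1)^2 d^2/ds^2[G(s)] with G(s) = 1/(s + 7):
differentiating 2 times and applying the sign gives 2/(s + 7)^3.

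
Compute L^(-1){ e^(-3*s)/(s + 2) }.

The factor e^(-3s) signals a time shift by c = 3 (second shifting theorem).
L{e^(-2t)} = 1/(s + 2), so L^-1{1/(s + 2)} = e^(-2*t).
Hence the inverse is u(t - 3) times that function evaluated at t - 3.

Heaviside(t - 3)*(exp(-2*t + 6))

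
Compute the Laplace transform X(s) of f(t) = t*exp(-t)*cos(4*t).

L{cos(4t)} = s/(s^2 + 16).
Multiplying by e^(-t) shifts s → s + 1, so L{exp(-t)*cos(4*t)} = (s + 1)/((s + 1)^2 + 16).
Then apply L{t·g(t)} = -d/ds[G(s)] with G(s) = (s + 1)/((s + 1)^2 + 16):
differentiating 1 time and applying the sign gives (s - 3)*(s + 5)/(s^2 + 2*s + 17)^2.

X(s) = (s - 3)*(s + 5)/(s^2 + 2*s + 17)^2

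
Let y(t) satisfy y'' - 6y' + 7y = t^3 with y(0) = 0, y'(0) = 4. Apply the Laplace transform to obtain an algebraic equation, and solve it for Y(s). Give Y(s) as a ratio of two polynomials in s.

Y(s) = (4*s^4 + 6)/(s^6 - 6*s^5 + 7*s^4)

Laplace-transform each side.
The derivative rules (L{y''} = s^2 Y - s·y(0) - y'(0) and L{y'} = sY - y(0), with y(0) = 0, y'(0) = 4) turn the left side into (s^2 - 6*s + 7)Y - (4).
The right side is L{t^3} = 6/s^4.
So (s^2 - 6*s + 7)Y = 6/s^4 + (4).
Isolate Y and clear denominators.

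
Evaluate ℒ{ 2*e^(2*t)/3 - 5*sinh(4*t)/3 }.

The transform is linear, so treat each term independently.
(2/3)·[L{e^(2t)} = 1/(s - 2)]; (-5/3)·[L{sinh(4t)} = 4/(s^2 - 16)].

-20/(3*(s^2 - 16)) + 2/(3*(s - 2))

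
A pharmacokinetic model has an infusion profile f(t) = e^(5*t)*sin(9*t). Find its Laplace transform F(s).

L{sin(9t)} = 9/(s^2 + 81).
By the first shifting theorem, multiplying by e^(5t) replaces s with s - 5.

F(s) = 9/((s - 5)^2 + 81)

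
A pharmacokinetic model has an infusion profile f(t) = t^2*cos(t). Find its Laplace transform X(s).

X(s) = 2*s*(s^2 - 3)/(s^2 + 1)^3

L{cos(t)} = s/(s^2 + 1).
Then apply L{t^2·g(t)} = (-1)^2 d^2/ds^2[G(s)] with G(s) = s/(s^2 + 1):
differentiating 2 times and applying the sign gives 2*s*(s^2 - 3)/(s^2 + 1)^3.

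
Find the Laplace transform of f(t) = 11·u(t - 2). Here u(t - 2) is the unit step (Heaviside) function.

11*exp(-2*s)/s

By the second shifting theorem, L{u(t - c)·g(t - c)} = e^(-cs)·G(s) with c = 2 and G(s) = L{g(t)}.
L{11} = 11/s.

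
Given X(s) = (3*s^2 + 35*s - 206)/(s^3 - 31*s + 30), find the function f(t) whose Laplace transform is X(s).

f(t) = exp(5*t) + 6*exp(t) - 4*exp(-6*t)

Factor the denominator: s^3 - 31*s + 30 = (s - 5)*(s - 1)*(s + 6).
Partial fraction decomposition gives [-4/(s + 6)] + [1/(s - 5)] + [6/(s - 1)].
Invert each term: -4/(s + 6) ↔ -4e^(-6t); 1/(s - 5) ↔ e^(5t); 6/(s - 1) ↔ 6e^(t).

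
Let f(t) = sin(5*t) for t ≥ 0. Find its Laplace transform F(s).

L{sin(5t)} = 5/(s^2 + 25).

F(s) = 5/(s^2 + 25)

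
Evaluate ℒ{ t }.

s^(-2)

L{t} = 1!/s^2 = 1/s^2.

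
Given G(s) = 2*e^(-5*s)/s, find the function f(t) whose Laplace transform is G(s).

The factor e^(-5s) signals a time shift by c = 5 (second shifting theorem).
L{2} = 2/s, so L^-1{2/s} = 2.
Hence the inverse is u(t - 5) times that function evaluated at t - 5.

f(t) = Heaviside(t - 5)*(2)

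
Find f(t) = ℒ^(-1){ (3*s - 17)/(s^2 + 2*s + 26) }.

Complete the square in the denominator: s^2 + 2*s + 26 = (s + 1)^2 + 5^2.
Split the numerator to match: 3*s - 17 = 3·(s + 1) - 4·5.
Invert each term: 3·(s + 1)/((s + 1)^2 + 25) ↔ 3e^(-t)cos(5t); -4·5/((s + 1)^2 + 25) ↔ -4e^(-t)sin(5t).

f(t) = -4*exp(-t)*sin(5*t) + 3*exp(-t)*cos(5*t)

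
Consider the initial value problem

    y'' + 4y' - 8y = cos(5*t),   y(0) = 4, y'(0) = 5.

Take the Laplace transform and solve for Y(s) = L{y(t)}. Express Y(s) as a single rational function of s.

Y(s) = (4*s^3 + 21*s^2 + 101*s + 525)/(s^4 + 4*s^3 + 17*s^2 + 100*s - 200)

Transform both sides with L{·}.
Using L{y''} = s^2 Y - s·y(0) - y'(0) and L{y'} = sY - y(0), with y(0) = 4, y'(0) = 5, the left side becomes (s^2 + 4*s - 8)Y - (4*s + 21).
The right side is L{cos(5*t)} = s/(s^2 + 25).
So (s^2 + 4*s - 8)Y = s/(s^2 + 25) + (4*s + 21).
Divide through and combine into a single rational function.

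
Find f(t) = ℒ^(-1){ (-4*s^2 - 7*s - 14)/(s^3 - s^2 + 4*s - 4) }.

f(t) = -5*exp(t) - 3*sin(2*t) + cos(2*t)

Factor the denominator: s^3 - s^2 + 4*s - 4 = (s - 1)*(s^2 + 4).
Partial fraction decomposition gives [-5/(s - 1)] + [s/(s^2 + 4)] + [-6/(s^2 + 4)].
Invert each term: -5/(s - 1) ↔ -5e^(t); 1·s/(s^2 + 4) ↔ cos(2t); -3·2/(s^2 + 4) ↔ -3sin(2t).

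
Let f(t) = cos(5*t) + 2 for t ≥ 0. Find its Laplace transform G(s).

By linearity of the Laplace transform, transform each term separately.
L{cos(5t)} = s/(s^2 + 25); L{2} = 2/s.

G(s) = s/(s^2 + 25) + 2/s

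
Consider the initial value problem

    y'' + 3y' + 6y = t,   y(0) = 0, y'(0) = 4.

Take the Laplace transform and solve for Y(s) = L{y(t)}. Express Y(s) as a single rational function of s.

Take the Laplace transform of both sides.
Using L{y''} = s^2 Y - s·y(0) - y'(0) and L{y'} = sY - y(0), with y(0) = 0, y'(0) = 4, the left side becomes (s^2 + 3*s + 6)Y - (4).
The right side is L{t} = s^(-2).
So (s^2 + 3*s + 6)Y = s^(-2) + (4).
Isolate Y and clear denominators.

Y(s) = (4*s^2 + 1)/(s^4 + 3*s^3 + 6*s^2)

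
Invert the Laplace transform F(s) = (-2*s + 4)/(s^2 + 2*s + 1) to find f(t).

f(t) = 6*t*exp(-t) - 2*exp(-t)

Factor the denominator: s^2 + 2*s + 1 = (s + 1)^2.
Partial fraction decomposition gives [-2/(s + 1)] + [6/(s + 1)^2].
Invert each term: -2/(s + 1) ↔ -2e^(-t); 6/(s + 1)^2 ↔ 6t·e^(-t).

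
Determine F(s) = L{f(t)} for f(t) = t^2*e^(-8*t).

L{e^(-8t)} = 1/(s + 8).
Then apply L{t^2·g(t)} = (-1)^2 d^2/ds^2[G(s)] with G(s) = 1/(s + 8):
differentiating 2 times and applying the sign gives 2/(s + 8)^3.

F(s) = 2/(s + 8)^3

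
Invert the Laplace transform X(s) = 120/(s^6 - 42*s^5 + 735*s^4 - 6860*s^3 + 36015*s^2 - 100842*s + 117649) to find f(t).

f(t) = t^5*exp(7*t)

Rewrite the denominator: s^6 - 42*s^5 + 735*s^4 - 6860*s^3 + 36015*s^2 - 100842*s + 117649 = (s - 7)^6.
The form in (s - 7) signals a first-shifting-theorem factor e^(7t).
Since L{t^5} = 5!/s^6 = 120/s^6, the inverse is t^5*exp(7*t).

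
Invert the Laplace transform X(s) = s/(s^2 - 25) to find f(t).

Since L{cosh(5t)} = s/(s^2 - 25), the inverse is cosh(5*t).

f(t) = cosh(5*t)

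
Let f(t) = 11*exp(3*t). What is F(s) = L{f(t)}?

F(s) = 11/(s - 3)

L{11} = 11/s.
By the first shifting theorem, multiplying by e^(3t) replaces s with s - 3.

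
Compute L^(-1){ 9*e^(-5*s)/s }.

Heaviside(t - 5)*(9)

The factor e^(-5s) signals a time shift by c = 5 (second shifting theorem).
L{9} = 9/s, so L^-1{9/s} = 9.
Hence the inverse is u(t - 5) times that function evaluated at t - 5.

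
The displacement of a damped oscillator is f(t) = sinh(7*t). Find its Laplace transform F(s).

F(s) = 7/(s^2 - 49)

L{sinh(7t)} = 7/(s^2 - 49).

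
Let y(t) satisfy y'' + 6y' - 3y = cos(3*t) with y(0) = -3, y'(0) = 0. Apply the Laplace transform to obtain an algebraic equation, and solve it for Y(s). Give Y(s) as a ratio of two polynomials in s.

Y(s) = (-3*s^3 - 18*s^2 - 26*s - 162)/(s^4 + 6*s^3 + 6*s^2 + 54*s - 27)

Transform both sides with L{·}.
The derivative rules (L{y''} = s^2 Y - s·y(0) - y'(0) and L{y'} = sY - y(0), with y(0) = -3, y'(0) = 0) turn the left side into (s^2 + 6*s - 3)Y - (-3*s - 18).
The right side is L{cos(3*t)} = s/(s^2 + 9).
So (s^2 + 6*s - 3)Y = s/(s^2 + 9) + (-3*s - 18).
Isolate Y and clear denominators.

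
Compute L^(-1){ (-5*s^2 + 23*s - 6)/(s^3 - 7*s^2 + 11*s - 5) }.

Factor the denominator: s^3 - 7*s^2 + 11*s - 5 = (s - 5)*(s - 1)^2.
Partial fraction decomposition gives [-4/(s - 1)] + [-3/(s - 1)^2] + [-1/(s - 5)].
Invert each term: -4/(s - 1) ↔ -4e^(t); -3/(s - 1)^2 ↔ -3t·e^(t); -1/(s - 5) ↔ -e^(5t).

-3*t*exp(t) - exp(5*t) - 4*exp(t)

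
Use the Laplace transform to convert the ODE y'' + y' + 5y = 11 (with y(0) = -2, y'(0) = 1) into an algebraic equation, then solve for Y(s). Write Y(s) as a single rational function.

Apply the Laplace transform to the equation.
The derivative rules (L{y''} = s^2 Y - s·y(0) - y'(0) and L{y'} = sY - y(0), with y(0) = -2, y'(0) = 1) turn the left side into (s^2 + s + 5)Y - (-2*s - 1).
The right side is L{11} = 11/s.
So (s^2 + s + 5)Y = 11/s + (-2*s - 1).
Solve for Y(s) and write it as one ratio of polynomials.

Y(s) = (-2*s^2 - s + 11)/(s^3 + s^2 + 5*s)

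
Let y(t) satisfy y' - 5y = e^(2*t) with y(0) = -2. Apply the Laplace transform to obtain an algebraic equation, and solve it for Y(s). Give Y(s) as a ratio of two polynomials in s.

Transform both sides with L{·}.
The derivative rules (L{y'} = sY - y(0) = sY - (-2)) turn the left side into (s - 5)Y - (-2).
The right side is L{e^(2*t)} = 1/(s - 2).
So (s - 5)Y = 1/(s - 2) + (-2).
Isolate Y and clear denominators.

Y(s) = (-2*s + 5)/(s^2 - 7*s + 10)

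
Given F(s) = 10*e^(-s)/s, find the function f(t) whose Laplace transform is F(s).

f(t) = Heaviside(t - 1)*(10)

The factor e^(-s) signals a time shift by c = 1 (second shifting theorem).
L{10} = 10/s, so L^-1{10/s} = 10.
Hence the inverse is u(t - 1) times that function evaluated at t - 1.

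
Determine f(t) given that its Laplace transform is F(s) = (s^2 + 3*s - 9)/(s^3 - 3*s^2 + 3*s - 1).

f(t) = -5*t^2*exp(t)/2 + 5*t*exp(t) + exp(t)

Factor the denominator: s^3 - 3*s^2 + 3*s - 1 = (s - 1)^3.
Partial fraction decomposition gives [1/(s - 1)] + [5/(s - 1)^2] + [-5/(s - 1)^3].
Invert each term: 1/(s - 1) ↔ e^(t); 5/(s - 1)^2 ↔ 5t·e^(t); -5/(s - 1)^3 ↔ (-5/2)t^2·e^(t).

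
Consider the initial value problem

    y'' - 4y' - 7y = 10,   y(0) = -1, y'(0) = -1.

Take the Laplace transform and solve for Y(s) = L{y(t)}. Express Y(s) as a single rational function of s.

Apply the Laplace transform to the equation.
With L{y''} = s^2 Y - s·y(0) - y'(0) and L{y'} = sY - y(0), with y(0) = -1, y'(0) = -1: the LHS transforms to (s^2 - 4*s - 7)Y - (-s + 3).
The right side is L{10} = 10/s.
So (s^2 - 4*s - 7)Y = 10/s + (-s + 3).
Divide through and combine into a single rational function.

Y(s) = (-s^2 + 3*s + 10)/(s^3 - 4*s^2 - 7*s)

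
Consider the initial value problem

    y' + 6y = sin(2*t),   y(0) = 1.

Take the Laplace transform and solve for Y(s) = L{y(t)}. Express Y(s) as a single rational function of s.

Y(s) = (s^2 + 6)/(s^3 + 6*s^2 + 4*s + 24)

Laplace-transform each side.
Using L{y'} = sY - y(0) = sY - 1, the left side becomes (s + 6)Y - (1).
The right side is L{sin(2*t)} = 2/(s^2 + 4).
So (s + 6)Y = 2/(s^2 + 4) + (1).
Solve for Y(s) and write it as one ratio of polynomials.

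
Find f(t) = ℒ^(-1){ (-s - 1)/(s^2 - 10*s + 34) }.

Complete the square in the denominator: s^2 - 10*s + 34 = (s - 5)^2 + 3^2.
Split the numerator to match: -s - 1 = -1·(s - 5) - 2·3.
Invert each term: -1·(s - 5)/((s - 5)^2 + 9) ↔ -e^(5t)cos(3t); -2·3/((s - 5)^2 + 9) ↔ -2e^(5t)sin(3t).

f(t) = -2*exp(5*t)*sin(3*t) - exp(5*t)*cos(3*t)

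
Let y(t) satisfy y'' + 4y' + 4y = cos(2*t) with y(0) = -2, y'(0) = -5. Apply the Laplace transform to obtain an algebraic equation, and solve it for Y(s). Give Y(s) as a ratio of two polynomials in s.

Y(s) = (-2*s^3 - 13*s^2 - 7*s - 52)/(s^4 + 4*s^3 + 8*s^2 + 16*s + 16)

Apply the Laplace transform to the equation.
Using L{y''} = s^2 Y - s·y(0) - y'(0) and L{y'} = sY - y(0), with y(0) = -2, y'(0) = -5, the left side becomes (s^2 + 4*s + 4)Y - (-2*s - 13).
The right side is L{cos(2*t)} = s/(s^2 + 4).
So (s^2 + 4*s + 4)Y = s/(s^2 + 4) + (-2*s - 13).
Isolate Y and clear denominators.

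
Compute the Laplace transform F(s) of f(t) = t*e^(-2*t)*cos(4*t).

L{cos(4t)} = s/(s^2 + 16).
Multiplying by e^(-2t) shifts s → s + 2, so L{e^(-2*t)*cos(4*t)} = (s + 2)/((s + 2)^2 + 16).
Then apply L{t·g(t)} = -d/ds[G(s)] with G(s) = (s + 2)/((s + 2)^2 + 16):
differentiating 1 time and applying the sign gives (s - 2)*(s + 6)/(s^2 + 4*s + 20)^2.

F(s) = (s - 2)*(s + 6)/(s^2 + 4*s + 20)^2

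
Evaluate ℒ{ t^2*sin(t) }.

2*(3*s^2 - 1)/(s^2 + 1)^3

L{sin(t)} = 1/(s^2 + 1).
Then apply L{t^2·g(t)} = (-1)^2 d^2/ds^2[G(s)] with G(s) = 1/(s^2 + 1):
differentiating 2 times and applying the sign gives 2*(3*s^2 - 1)/(s^2 + 1)^3.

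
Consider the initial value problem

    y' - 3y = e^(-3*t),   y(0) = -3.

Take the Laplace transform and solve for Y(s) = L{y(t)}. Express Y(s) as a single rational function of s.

Y(s) = (-3*s - 8)/(s^2 - 9)

Take the Laplace transform of both sides.
With L{y'} = sY - y(0) = sY - (-3): the LHS transforms to (s - 3)Y - (-3).
The right side is L{e^(-3*t)} = 1/(s + 3).
So (s - 3)Y = 1/(s + 3) + (-3).
Solve for Y(s) and write it as one ratio of polynomials.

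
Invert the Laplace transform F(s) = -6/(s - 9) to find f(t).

f(t) = -6*exp(9*t)

Since L{e^(9t)} = 1/(s - 9), the inverse is e^(9*t), scaled by -6.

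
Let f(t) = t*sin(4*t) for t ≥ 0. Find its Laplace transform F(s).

F(s) = 8*s/(s^2 + 16)^2

L{sin(4t)} = 4/(s^2 + 16).
Then apply L{t·g(t)} = -d/ds[G(s)] with G(s) = 4/(s^2 + 16):
differentiating 1 time and applying the sign gives 8*s/(s^2 + 16)^2.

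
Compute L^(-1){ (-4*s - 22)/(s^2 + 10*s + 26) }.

Complete the square in the denominator: s^2 + 10*s + 26 = (s + 5)^2 + 1^2.
Split the numerator to match: -4*s - 22 = -4·(s + 5) - 2·1.
Invert each term: -4·(s + 5)/((s + 5)^2 + 1) ↔ -4e^(-5t)cos(t); -2·1/((s + 5)^2 + 1) ↔ -2e^(-5t)sin(t).

-2*exp(-5*t)*sin(t) - 4*exp(-5*t)*cos(t)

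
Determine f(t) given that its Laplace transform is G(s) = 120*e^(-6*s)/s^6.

f(t) = Heaviside(t - 6)*((t - 6)^5)

The factor e^(-6s) signals a time shift by c = 6 (second shifting theorem).
L{t^5} = 5!/s^6 = 120/s^6, so L^-1{120/s^6} = t^5.
Hence the inverse is u(t - 6) times that function evaluated at t - 6.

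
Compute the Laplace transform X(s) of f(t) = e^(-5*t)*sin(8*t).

X(s) = 8/((s + 5)^2 + 64)

L{sin(8t)} = 8/(s^2 + 64).
By the first shifting theorem, multiplying by e^(-5t) replaces s with s + 5.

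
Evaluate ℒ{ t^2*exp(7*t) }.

2/(s - 7)^3

L{e^(7t)} = 1/(s - 7).
Then apply L{t^2·g(t)} = (-1)^2 d^2/ds^2[G(s)] with G(s) = 1/(s - 7):
differentiating 2 times and applying the sign gives 2/(s - 7)^3.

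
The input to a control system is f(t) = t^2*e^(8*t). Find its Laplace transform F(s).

F(s) = 2/(s - 8)^3

L{e^(8t)} = 1/(s - 8).
Then apply L{t^2·g(t)} = (-1)^2 d^2/ds^2[G(s)] with G(s) = 1/(s - 8):
differentiating 2 times and applying the sign gives 2/(s - 8)^3.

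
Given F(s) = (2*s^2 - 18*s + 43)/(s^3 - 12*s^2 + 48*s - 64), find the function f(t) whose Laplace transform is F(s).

Factor the denominator: s^3 - 12*s^2 + 48*s - 64 = (s - 4)^3.
Partial fraction decomposition gives [2/(s - 4)] + [-2/(s - 4)^2] + [3/(s - 4)^3].
Invert each term: 2/(s - 4) ↔ 2e^(4t); -2/(s - 4)^2 ↔ -2t·e^(4t); 3/(s - 4)^3 ↔ (3/2)t^2·e^(4t).

f(t) = 3*t^2*exp(4*t)/2 - 2*t*exp(4*t) + 2*exp(4*t)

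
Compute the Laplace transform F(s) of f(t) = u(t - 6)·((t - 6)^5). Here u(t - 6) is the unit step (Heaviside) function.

By the second shifting theorem, L{u(t - c)·g(t - c)} = e^(-cs)·G(s) with c = 6 and G(s) = L{g(t)}.
L{t^5} = 5!/s^6 = 120/s^6.

F(s) = 120*exp(-6*s)/s^6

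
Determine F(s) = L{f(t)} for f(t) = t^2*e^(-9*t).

L{e^(-9t)} = 1/(s + 9).
Then apply L{t^2·g(t)} = (-1)^2 d^2/ds^2[G(s)] with G(s) = 1/(s + 9):
differentiating 2 times and applying the sign gives 2/(s + 9)^3.

F(s) = 2/(s + 9)^3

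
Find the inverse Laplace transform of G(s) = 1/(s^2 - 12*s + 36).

t*exp(6*t)

Rewrite the denominator: s^2 - 12*s + 36 = (s - 6)^2.
The form in (s - 6) signals a first-shifting-theorem factor e^(6t).
Since L{t} = 1!/s^2 = 1/s^2, the inverse is t*e^(6*t).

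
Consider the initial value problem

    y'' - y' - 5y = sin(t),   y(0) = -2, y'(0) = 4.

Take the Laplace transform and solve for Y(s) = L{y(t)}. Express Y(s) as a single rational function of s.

Y(s) = (-2*s^3 + 6*s^2 - 2*s + 7)/(s^4 - s^3 - 4*s^2 - s - 5)

Apply the Laplace transform to the equation.
Using L{y''} = s^2 Y - s·y(0) - y'(0) and L{y'} = sY - y(0), with y(0) = -2, y'(0) = 4, the left side becomes (s^2 - s - 5)Y - (-2*s + 6).
The right side is L{sin(t)} = 1/(s^2 + 1).
So (s^2 - s - 5)Y = 1/(s^2 + 1) + (-2*s + 6).
Isolate Y and clear denominators.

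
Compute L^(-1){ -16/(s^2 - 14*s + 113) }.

Rewrite the denominator: s^2 - 14*s + 113 = (s - 7)^2 + 64.
The form in (s - 7) signals a first-shifting-theorem factor e^(7t).
Since L{sin(8t)} = 8/(s^2 + 64), the inverse is e^(7*t)*sin(8*t), scaled by -2.

-2*exp(7*t)*sin(8*t)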